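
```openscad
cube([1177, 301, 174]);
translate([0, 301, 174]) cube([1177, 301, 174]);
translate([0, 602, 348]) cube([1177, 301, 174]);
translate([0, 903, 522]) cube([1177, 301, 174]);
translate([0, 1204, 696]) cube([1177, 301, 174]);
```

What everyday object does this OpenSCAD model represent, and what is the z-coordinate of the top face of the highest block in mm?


A staircase. The total rise is 870 mm.

5 identical blocks, each offset up and back from the previous — a staircase. Each step is 174 mm tall and there are 5 of them, so the total rise is 5 × 174 = 870 mm.


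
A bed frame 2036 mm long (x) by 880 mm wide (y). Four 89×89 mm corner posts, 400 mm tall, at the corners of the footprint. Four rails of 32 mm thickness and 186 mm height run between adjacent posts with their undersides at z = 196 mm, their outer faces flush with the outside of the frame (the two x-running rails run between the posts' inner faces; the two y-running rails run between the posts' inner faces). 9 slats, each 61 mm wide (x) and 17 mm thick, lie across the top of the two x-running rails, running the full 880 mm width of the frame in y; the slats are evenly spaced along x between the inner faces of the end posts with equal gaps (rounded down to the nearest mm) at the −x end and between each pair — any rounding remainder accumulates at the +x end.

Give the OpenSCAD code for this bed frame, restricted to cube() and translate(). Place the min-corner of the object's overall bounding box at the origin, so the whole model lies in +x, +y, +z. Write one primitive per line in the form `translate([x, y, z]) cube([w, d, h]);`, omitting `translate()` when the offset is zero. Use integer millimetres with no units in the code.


cube([89, 89, 400]);
translate([0, 791, 0]) cube([89, 89, 400]);
translate([1947, 0, 0]) cube([89, 89, 400]);
translate([1947, 791, 0]) cube([89, 89, 400]);
translate([89, 0, 196]) cube([1858, 32, 186]);
translate([89, 848, 196]) cube([1858, 32, 186]);
translate([0, 89, 196]) cube([32, 702, 186]);
translate([2004, 89, 196]) cube([32, 702, 186]);
translate([219, 0, 382]) cube([61, 880, 17]);
translate([410, 0, 382]) cube([61, 880, 17]);
translate([601, 0, 382]) cube([61, 880, 17]);
translate([792, 0, 382]) cube([61, 880, 17]);
translate([983, 0, 382]) cube([61, 880, 17]);
translate([1174, 0, 382]) cube([61, 880, 17]);
translate([1365, 0, 382]) cube([61, 880, 17]);
translate([1556, 0, 382]) cube([61, 880, 17]);
translate([1747, 0, 382]) cube([61, 880, 17]);


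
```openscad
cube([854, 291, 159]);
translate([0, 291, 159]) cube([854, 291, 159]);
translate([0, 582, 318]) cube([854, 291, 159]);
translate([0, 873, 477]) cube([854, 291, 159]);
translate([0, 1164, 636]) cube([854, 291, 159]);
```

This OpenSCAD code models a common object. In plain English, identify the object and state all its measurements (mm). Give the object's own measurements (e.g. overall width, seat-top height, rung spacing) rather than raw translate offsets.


A straight staircase of 5 solid steps. Each step is 854 mm wide (x), 291 mm deep (y, the going) and 159 mm tall (the rise). The first step rests on the floor; each subsequent step sits one going further in +y and one rise higher in +z, directly behind and above the previous step with no overlap.


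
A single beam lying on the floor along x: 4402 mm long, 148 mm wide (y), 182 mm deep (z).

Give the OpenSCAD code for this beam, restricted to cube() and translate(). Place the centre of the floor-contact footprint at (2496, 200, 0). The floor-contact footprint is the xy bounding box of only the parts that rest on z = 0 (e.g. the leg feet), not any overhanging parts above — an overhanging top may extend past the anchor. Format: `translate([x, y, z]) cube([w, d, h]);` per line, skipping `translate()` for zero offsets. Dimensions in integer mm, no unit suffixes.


translate([295, 126, 0]) cube([4402, 148, 182]);


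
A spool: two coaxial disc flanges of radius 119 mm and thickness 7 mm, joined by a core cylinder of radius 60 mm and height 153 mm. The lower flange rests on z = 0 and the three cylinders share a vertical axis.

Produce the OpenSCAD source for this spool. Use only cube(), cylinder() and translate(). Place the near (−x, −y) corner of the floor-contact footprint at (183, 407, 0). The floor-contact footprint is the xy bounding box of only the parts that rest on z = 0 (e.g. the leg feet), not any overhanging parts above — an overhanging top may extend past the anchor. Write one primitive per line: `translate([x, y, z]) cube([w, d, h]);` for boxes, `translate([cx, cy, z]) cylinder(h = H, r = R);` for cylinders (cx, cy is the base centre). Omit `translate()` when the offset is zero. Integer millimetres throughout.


translate([302, 526, 0]) cylinder(h = 7, r = 119);
translate([302, 526, 7]) cylinder(h = 153, r = 60);
translate([302, 526, 160]) cylinder(h = 7, r = 119);


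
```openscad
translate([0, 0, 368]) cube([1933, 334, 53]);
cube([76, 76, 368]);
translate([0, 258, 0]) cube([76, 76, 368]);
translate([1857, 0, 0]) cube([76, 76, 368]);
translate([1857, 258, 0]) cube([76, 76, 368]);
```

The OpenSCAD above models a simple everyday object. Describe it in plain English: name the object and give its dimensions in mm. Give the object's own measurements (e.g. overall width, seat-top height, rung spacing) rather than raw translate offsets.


A bench: a 1933×334 mm seat slab, 53 mm thick, top at z = 421 mm, on four 76×76 mm square legs flush with the seat corners and standing on z = 0.


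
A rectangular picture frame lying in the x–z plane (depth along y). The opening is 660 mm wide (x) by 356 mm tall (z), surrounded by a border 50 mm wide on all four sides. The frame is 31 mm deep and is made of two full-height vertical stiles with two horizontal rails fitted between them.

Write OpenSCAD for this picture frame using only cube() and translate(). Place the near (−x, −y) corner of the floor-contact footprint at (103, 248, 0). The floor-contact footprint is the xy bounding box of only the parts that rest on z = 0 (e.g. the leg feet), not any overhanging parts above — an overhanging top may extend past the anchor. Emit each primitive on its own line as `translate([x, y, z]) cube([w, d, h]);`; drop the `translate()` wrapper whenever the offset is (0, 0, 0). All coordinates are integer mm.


translate([103, 248, 0]) cube([50, 31, 456]);
translate([813, 248, 0]) cube([50, 31, 456]);
translate([153, 248, 0]) cube([660, 31, 50]);
translate([153, 248, 406]) cube([660, 31, 50]);


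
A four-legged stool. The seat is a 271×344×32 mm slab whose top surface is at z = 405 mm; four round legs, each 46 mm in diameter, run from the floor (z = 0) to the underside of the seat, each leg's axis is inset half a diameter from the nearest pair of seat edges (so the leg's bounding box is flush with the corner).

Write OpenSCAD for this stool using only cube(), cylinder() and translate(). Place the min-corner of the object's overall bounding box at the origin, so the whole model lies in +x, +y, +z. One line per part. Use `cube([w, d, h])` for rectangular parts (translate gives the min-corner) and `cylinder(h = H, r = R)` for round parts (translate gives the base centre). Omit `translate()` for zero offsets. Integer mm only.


translate([0, 0, 373]) cube([271, 344, 32]);
translate([23, 23, 0]) cylinder(h = 373, r = 23);
translate([248, 23, 0]) cylinder(h = 373, r = 23);
translate([23, 321, 0]) cylinder(h = 373, r = 23);
translate([248, 321, 0]) cylinder(h = 373, r = 23);


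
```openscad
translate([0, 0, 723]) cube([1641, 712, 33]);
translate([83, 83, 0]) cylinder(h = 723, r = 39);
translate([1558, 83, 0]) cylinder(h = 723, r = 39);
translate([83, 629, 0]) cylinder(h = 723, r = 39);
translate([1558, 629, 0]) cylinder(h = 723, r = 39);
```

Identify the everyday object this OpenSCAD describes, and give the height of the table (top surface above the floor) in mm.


A table. The table height is 756 mm.

A 1641×712×33 slab sits at z = 723 on four Ø78 mm round legs — a table. The top surface is at 723 + 33 = 756 mm.


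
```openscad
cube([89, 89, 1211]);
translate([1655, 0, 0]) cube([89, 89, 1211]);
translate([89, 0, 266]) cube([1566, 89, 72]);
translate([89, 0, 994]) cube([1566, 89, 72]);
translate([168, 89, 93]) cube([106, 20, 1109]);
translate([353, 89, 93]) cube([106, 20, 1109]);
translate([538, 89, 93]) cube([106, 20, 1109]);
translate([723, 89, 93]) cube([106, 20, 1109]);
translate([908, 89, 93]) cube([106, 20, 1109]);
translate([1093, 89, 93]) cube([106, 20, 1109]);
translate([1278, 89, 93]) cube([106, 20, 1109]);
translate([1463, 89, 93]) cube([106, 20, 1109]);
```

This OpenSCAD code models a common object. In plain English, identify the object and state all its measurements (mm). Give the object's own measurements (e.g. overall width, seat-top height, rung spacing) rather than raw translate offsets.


A fence section. Two 89×89 mm posts, 1211 mm tall, stand on the floor with a clear span of 1566 mm between their inner faces. Two horizontal rails of 89×72 mm section span the gap between the posts with their undersides at z = 266 mm and z = 994 mm, flush with the posts' −y face. 8 pickets, each 106 mm wide, 20 mm thick and 1109 mm tall, are fixed to the +y face of the rails with their bottoms at z = 93 mm, spaced across the span with a 79 mm gap after the −x post and between neighbouring pickets, with 86 mm left before the +x post.


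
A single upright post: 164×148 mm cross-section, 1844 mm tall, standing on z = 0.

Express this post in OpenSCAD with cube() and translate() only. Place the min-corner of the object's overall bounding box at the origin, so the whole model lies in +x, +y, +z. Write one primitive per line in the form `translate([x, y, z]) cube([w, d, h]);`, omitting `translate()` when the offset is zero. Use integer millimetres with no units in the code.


cube([164, 148, 1844]);


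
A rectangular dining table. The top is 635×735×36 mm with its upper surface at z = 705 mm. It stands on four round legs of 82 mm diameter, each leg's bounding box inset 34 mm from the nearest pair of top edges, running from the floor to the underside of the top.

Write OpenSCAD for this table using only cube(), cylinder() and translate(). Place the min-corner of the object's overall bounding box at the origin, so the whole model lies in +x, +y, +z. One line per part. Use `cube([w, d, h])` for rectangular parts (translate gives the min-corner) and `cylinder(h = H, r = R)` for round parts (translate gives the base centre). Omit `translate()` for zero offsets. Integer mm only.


translate([0, 0, 669]) cube([635, 735, 36]);
translate([75, 75, 0]) cylinder(h = 669, r = 41);
translate([560, 75, 0]) cylinder(h = 669, r = 41);
translate([75, 660, 0]) cylinder(h = 669, r = 41);
translate([560, 660, 0]) cylinder(h = 669, r = 41);


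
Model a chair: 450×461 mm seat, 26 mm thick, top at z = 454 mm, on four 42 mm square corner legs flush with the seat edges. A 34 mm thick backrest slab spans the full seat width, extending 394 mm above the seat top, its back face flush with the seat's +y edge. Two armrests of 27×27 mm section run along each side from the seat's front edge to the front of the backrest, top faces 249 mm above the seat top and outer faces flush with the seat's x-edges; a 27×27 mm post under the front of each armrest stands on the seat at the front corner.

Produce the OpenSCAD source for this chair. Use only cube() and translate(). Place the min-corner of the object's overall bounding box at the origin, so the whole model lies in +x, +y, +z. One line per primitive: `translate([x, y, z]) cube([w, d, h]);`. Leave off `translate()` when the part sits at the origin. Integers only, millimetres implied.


translate([0, 0, 428]) cube([450, 461, 26]);
cube([42, 42, 428]);
translate([408, 0, 0]) cube([42, 42, 428]);
translate([0, 419, 0]) cube([42, 42, 428]);
translate([408, 419, 0]) cube([42, 42, 428]);
translate([0, 427, 454]) cube([450, 34, 394]);
translate([0, 0, 676]) cube([27, 427, 27]);
translate([423, 0, 676]) cube([27, 427, 27]);
translate([0, 0, 454]) cube([27, 27, 222]);
translate([423, 0, 454]) cube([27, 27, 222]);


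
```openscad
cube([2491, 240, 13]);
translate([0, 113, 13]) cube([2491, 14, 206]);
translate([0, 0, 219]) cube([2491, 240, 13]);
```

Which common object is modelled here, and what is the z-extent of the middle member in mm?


An I-beam. The web height is 206 mm.

Two wide flanges with a thin centred web — an I-beam. Overall 232 mm minus two 13 mm flanges gives a web of 232 − 2·13 = 206 mm.


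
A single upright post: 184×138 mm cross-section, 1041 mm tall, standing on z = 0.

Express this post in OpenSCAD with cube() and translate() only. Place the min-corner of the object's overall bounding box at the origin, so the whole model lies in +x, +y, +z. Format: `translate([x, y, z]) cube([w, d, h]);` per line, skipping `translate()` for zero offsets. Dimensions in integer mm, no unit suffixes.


cube([184, 138, 1041]);


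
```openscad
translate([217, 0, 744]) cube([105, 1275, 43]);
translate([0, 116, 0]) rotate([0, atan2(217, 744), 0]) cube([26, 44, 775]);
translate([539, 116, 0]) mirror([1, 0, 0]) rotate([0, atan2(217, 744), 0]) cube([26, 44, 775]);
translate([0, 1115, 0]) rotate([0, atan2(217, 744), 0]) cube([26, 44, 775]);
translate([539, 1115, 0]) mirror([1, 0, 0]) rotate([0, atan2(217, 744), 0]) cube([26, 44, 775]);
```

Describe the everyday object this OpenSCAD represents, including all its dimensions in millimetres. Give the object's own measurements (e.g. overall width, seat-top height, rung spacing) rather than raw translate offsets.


A sawhorse. A 105×1275×43 mm beam (x, y, z) sits on two A-frame leg pairs. Each pair is two raked legs of 26×44 mm section (44 mm along y) splaying symmetrically in x. Each leg rises 744 mm vertically over 217 mm of horizontal reach and is 775 mm long along its own axis. Every leg's outer bottom edge rests on the floor and its outer top edge meets a bottom edge of the beam — the left legs (tilting toward +x) meet the beam's −x bottom edge, the right legs (their mirror images, tilting toward −x) meet its +x bottom edge — so the leg tops tuck under the beam, the beam's underside is 744 mm above the floor, and the feet are 539 mm apart outside-to-outside with the beam centred between them. The two leg pairs are set in 116 mm from either end of the beam.


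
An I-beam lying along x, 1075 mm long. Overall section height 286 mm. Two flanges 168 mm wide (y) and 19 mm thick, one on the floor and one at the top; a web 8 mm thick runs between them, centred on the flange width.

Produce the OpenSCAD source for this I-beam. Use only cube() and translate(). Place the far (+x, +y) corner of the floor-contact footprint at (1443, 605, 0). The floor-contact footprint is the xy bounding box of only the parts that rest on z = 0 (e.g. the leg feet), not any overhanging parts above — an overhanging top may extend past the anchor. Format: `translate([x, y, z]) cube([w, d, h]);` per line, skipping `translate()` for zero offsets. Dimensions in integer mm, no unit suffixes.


translate([368, 437, 0]) cube([1075, 168, 19]);
translate([368, 517, 19]) cube([1075, 8, 248]);
translate([368, 437, 267]) cube([1075, 168, 19]);


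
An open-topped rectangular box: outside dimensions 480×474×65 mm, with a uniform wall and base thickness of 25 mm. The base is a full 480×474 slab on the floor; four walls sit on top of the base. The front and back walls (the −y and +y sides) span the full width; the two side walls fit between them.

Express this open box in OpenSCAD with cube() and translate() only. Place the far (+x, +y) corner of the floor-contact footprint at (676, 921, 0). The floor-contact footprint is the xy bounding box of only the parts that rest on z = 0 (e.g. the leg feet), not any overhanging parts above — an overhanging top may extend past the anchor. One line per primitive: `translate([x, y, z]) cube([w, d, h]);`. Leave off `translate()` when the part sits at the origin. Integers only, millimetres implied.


translate([196, 447, 0]) cube([480, 474, 25]);
translate([196, 447, 25]) cube([480, 25, 40]);
translate([196, 896, 25]) cube([480, 25, 40]);
translate([196, 472, 25]) cube([25, 424, 40]);
translate([651, 472, 25]) cube([25, 424, 40]);


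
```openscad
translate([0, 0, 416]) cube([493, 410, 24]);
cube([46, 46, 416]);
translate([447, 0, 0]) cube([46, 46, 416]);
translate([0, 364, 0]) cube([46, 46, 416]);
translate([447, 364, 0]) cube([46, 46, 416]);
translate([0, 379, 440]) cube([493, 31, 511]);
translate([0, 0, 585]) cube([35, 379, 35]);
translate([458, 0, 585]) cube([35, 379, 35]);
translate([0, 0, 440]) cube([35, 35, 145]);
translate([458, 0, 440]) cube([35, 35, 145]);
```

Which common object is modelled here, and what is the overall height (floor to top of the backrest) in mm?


A chair. The overall height is 951 mm.

A slab on four corner posts with a tall panel at the back — a chair. The seat slab sits at z = 416 with thickness 24, and the 511 mm backrest starts at the seat top, so the overall height is 416 + 24 + 511 = 951 mm.


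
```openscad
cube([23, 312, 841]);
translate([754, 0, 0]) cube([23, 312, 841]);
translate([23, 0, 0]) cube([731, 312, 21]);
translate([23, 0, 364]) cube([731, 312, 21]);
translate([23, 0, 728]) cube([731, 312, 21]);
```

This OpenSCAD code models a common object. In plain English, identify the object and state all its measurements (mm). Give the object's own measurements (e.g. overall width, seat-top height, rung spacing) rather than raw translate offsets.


An open bookshelf. Two side panels, each 23 mm thick, 312 mm deep and 841 mm tall, stand 777 mm apart (outside-to-outside). Between them sit 3 shelves, each 21 mm thick and 312 mm deep, spanning the full gap between the sides. The bottom shelf rests on the floor (its underside at z = 0) and the clear gap between one shelf's top and the next shelf's underside is 343 mm.


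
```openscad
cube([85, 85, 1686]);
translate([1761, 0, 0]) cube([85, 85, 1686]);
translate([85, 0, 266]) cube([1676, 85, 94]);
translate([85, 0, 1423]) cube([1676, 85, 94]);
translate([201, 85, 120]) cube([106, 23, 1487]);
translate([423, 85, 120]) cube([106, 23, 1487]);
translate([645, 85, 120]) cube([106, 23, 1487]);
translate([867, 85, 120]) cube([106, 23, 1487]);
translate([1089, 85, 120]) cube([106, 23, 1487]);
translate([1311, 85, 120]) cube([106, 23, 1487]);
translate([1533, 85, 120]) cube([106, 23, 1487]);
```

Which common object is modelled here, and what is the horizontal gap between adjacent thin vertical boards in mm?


A fence section. The picket gap is 116 mm.

Two posts, two rails, 7 pickets — a fence section. Span 1676 mm holds 7 pickets of 106 mm with 8 equal gaps: ⌊(1676 − 7·106) / 8⌋ = 116 mm.


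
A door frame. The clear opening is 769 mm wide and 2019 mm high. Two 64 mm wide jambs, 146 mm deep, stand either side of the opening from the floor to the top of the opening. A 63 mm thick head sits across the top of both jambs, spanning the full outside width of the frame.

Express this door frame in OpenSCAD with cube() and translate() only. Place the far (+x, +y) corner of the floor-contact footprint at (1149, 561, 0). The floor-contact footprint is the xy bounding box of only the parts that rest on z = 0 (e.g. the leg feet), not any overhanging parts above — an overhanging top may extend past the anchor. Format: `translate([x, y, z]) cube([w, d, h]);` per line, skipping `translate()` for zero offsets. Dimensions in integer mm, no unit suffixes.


translate([252, 415, 0]) cube([64, 146, 2019]);
translate([1085, 415, 0]) cube([64, 146, 2019]);
translate([252, 415, 2019]) cube([897, 146, 63]);


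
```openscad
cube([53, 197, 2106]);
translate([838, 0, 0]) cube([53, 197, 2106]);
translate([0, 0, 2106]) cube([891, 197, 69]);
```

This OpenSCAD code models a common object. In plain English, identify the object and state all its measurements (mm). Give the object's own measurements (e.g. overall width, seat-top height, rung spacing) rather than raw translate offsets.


A door frame. The clear opening is 785 mm wide and 2106 mm high. Two 53 mm wide jambs, 197 mm deep, stand either side of the opening from the floor to the top of the opening. A 69 mm thick head sits across the top of both jambs, spanning the full outside width of the frame.


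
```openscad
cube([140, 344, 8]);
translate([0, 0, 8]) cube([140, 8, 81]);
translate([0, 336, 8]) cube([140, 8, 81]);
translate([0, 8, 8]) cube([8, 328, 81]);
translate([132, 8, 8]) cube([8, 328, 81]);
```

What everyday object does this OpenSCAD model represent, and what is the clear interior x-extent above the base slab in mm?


An open box. The internal width is 124 mm.

A 140×344 base slab with four walls standing on it — an open box. The base is 140 mm wide and the walls are 8 mm thick, so the internal width is 140 − 2 × 8 = 124 mm.


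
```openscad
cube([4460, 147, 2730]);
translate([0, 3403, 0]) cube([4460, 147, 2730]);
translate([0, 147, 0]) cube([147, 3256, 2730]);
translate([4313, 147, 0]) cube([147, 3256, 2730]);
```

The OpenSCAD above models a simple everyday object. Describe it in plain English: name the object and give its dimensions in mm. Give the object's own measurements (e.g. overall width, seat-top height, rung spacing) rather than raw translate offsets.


The wall frame of a small rectangular building: four walls, each 2730 mm tall and 147 mm thick, enclosing a footprint 4460 mm (x) by 3550 mm (y) outside-to-outside, with no floor or roof. The front and back walls (the −y and +y sides) span the full width; the two side walls fit between them.


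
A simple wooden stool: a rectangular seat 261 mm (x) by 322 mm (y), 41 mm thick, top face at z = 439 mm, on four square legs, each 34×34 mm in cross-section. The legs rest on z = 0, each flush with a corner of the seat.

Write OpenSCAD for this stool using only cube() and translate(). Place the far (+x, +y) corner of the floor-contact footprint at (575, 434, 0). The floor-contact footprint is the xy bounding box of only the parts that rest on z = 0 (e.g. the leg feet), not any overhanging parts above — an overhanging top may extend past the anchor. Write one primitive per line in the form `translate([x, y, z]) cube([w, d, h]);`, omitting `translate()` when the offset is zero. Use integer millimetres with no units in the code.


translate([314, 112, 398]) cube([261, 322, 41]);
translate([314, 112, 0]) cube([34, 34, 398]);
translate([541, 112, 0]) cube([34, 34, 398]);
translate([314, 400, 0]) cube([34, 34, 398]);
translate([541, 400, 0]) cube([34, 34, 398]);


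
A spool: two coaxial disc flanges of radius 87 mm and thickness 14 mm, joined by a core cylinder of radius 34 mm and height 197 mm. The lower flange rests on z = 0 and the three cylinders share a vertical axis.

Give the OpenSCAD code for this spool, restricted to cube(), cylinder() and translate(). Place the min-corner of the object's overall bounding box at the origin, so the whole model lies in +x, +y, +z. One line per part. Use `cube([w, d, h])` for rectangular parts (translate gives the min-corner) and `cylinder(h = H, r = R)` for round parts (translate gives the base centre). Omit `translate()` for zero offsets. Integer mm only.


translate([87, 87, 0]) cylinder(h = 14, r = 87);
translate([87, 87, 14]) cylinder(h = 197, r = 34);
translate([87, 87, 211]) cylinder(h = 14, r = 87);


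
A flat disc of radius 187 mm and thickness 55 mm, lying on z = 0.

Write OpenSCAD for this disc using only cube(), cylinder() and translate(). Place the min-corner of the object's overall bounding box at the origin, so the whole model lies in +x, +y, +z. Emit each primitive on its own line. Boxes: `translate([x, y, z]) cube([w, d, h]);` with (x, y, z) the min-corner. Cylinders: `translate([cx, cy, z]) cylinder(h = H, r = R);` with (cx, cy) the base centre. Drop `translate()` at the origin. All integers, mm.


translate([187, 187, 0]) cylinder(h = 55, r = 187);


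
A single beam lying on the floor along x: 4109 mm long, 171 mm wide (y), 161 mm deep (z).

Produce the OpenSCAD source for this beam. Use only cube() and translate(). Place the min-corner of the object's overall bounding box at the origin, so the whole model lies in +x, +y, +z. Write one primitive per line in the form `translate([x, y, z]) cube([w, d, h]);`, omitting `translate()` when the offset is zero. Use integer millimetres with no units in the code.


cube([4109, 171, 161]);


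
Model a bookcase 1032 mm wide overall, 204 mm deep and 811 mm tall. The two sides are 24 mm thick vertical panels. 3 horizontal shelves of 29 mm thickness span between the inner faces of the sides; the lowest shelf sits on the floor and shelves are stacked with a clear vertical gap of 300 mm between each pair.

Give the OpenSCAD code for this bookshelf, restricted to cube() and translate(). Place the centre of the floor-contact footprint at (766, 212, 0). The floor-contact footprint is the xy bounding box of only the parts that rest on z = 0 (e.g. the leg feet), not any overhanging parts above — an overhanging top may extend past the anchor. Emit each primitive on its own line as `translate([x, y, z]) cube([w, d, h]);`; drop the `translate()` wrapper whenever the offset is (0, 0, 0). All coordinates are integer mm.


translate([250, 110, 0]) cube([24, 204, 811]);
translate([1258, 110, 0]) cube([24, 204, 811]);
translate([274, 110, 0]) cube([984, 204, 29]);
translate([274, 110, 329]) cube([984, 204, 29]);
translate([274, 110, 658]) cube([984, 204, 29]);


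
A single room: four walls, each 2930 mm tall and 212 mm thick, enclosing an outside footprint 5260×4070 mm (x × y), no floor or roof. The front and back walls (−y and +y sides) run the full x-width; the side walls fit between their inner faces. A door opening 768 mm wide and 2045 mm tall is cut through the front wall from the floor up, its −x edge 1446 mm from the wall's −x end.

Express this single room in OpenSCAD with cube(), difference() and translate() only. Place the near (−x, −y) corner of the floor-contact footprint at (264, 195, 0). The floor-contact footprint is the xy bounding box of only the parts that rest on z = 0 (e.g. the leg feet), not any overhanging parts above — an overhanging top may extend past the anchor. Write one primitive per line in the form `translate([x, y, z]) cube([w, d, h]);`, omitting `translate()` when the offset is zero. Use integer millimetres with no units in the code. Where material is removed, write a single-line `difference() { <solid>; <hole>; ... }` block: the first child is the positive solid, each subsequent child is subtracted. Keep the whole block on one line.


difference() { translate([264, 195, 0]) cube([5260, 212, 2930]); translate([1710, 195, 0]) cube([768, 212, 2045]); }
translate([264, 4053, 0]) cube([5260, 212, 2930]);
translate([264, 407, 0]) cube([212, 3646, 2930]);
translate([5312, 407, 0]) cube([212, 3646, 2930]);


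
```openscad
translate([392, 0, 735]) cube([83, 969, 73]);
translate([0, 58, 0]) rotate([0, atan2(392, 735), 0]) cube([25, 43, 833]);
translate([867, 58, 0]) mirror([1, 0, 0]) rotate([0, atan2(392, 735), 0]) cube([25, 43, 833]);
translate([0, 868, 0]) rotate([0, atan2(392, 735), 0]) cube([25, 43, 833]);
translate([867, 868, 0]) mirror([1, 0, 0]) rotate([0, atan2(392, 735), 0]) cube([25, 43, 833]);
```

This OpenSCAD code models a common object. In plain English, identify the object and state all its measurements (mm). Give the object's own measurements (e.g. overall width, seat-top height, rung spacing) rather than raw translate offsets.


A sawhorse. A 83×969×73 mm beam (x, y, z) sits on two A-frame leg pairs. Each pair is two raked legs of 25×43 mm section (43 mm along y) splaying symmetrically in x. Each leg rises 735 mm vertically over 392 mm of horizontal reach and is 833 mm long along its own axis. Every leg's outer bottom edge rests on the floor and its outer top edge meets a bottom edge of the beam — the left legs (tilting toward +x) meet the beam's −x bottom edge, the right legs (their mirror images, tilting toward −x) meet its +x bottom edge — so the leg tops tuck under the beam, the beam's underside is 735 mm above the floor, and the feet are 867 mm apart outside-to-outside with the beam centred between them. The two leg pairs are set in 58 mm from either end of the beam.


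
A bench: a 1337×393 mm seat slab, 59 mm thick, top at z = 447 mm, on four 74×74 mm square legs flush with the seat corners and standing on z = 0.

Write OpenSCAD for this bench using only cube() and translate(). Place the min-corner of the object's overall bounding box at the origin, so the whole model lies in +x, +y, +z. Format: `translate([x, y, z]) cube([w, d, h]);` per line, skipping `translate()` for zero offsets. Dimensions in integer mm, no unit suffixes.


translate([0, 0, 388]) cube([1337, 393, 59]);
cube([74, 74, 388]);
translate([0, 319, 0]) cube([74, 74, 388]);
translate([1263, 0, 0]) cube([74, 74, 388]);
translate([1263, 319, 0]) cube([74, 74, 388]);


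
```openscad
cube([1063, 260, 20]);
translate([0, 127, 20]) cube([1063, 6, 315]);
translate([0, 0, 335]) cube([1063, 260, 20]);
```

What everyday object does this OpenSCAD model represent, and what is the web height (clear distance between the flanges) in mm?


An I-beam. The web height is 315 mm.

Two wide flanges with a thin centred web — an I-beam. Overall 355 mm minus two 20 mm flanges gives a web of 355 − 2·20 = 315 mm.


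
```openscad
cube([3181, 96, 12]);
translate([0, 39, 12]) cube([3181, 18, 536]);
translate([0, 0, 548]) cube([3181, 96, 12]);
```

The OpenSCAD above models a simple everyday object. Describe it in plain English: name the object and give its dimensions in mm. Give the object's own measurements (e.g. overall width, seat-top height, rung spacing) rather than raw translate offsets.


An I-beam lying along x, 3181 mm long. Overall section height 560 mm. Two flanges 96 mm wide (y) and 12 mm thick, one on the floor and one at the top; a web 18 mm thick runs between them, centred on the flange width.


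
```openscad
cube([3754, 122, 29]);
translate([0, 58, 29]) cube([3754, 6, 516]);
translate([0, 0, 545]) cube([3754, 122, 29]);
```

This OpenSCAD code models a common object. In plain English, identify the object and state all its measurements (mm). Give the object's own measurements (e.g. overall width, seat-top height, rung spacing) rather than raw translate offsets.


An I-beam lying along x, 3754 mm long. Overall section height 574 mm. Two flanges 122 mm wide (y) and 29 mm thick, one on the floor and one at the top; a web 6 mm thick runs between them, centred on the flange width.


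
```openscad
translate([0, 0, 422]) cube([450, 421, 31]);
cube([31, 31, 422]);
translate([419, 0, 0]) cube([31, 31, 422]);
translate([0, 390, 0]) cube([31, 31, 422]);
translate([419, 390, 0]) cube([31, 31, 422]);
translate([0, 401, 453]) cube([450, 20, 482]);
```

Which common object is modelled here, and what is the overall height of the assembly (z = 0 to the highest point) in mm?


A chair. The overall height is 935 mm.

A slab on four corner posts with a tall panel at the back — a chair. The seat slab sits at z = 422 with thickness 31, and the 482 mm backrest starts at the seat top, so the overall height is 422 + 31 + 482 = 935 mm.


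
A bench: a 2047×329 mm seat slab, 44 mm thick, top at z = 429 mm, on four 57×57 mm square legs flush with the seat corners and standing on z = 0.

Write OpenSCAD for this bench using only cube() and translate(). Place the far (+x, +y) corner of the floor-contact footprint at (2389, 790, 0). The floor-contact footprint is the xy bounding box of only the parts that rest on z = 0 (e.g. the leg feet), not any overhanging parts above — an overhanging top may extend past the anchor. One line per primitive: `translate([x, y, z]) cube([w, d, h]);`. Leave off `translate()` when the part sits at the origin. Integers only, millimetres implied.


// leg_h = 429 − 44 = 385
translate([342, 461, 385]) cube([2047, 329, 44]);
translate([342, 461, 0]) cube([57, 57, 385]);
translate([342, 733, 0]) cube([57, 57, 385]);
translate([2332, 461, 0]) cube([57, 57, 385]);
translate([2332, 733, 0]) cube([57, 57, 385]);


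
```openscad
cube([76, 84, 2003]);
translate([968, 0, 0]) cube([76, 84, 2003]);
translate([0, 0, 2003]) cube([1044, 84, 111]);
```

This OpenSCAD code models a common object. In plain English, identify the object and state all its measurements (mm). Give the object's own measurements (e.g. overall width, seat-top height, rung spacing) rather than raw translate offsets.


A door frame. The clear opening is 892 mm wide and 2003 mm high. Two 76 mm wide jambs, 84 mm deep, stand either side of the opening from the floor to the top of the opening. A 111 mm thick head sits across the top of both jambs, spanning the full outside width of the frame.


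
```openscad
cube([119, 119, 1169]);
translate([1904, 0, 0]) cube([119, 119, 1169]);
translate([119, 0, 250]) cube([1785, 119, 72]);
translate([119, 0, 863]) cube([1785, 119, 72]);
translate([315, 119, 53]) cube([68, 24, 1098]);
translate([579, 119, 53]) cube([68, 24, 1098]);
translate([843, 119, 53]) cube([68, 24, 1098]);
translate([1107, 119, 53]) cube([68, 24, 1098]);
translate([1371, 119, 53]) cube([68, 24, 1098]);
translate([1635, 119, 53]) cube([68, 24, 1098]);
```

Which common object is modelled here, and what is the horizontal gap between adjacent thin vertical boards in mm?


A fence section. The picket gap is 196 mm.

Two posts, two rails, 6 pickets — a fence section. Span 1785 mm holds 6 pickets of 68 mm with 7 equal gaps: ⌊(1785 − 6·68) / 7⌋ = 196 mm.


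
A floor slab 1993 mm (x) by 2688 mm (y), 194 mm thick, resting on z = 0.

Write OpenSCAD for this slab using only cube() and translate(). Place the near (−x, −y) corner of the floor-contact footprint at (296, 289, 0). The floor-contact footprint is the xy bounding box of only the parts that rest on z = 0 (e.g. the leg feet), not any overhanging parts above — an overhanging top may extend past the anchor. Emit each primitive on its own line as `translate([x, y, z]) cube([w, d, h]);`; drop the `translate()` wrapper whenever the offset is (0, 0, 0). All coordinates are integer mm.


translate([296, 289, 0]) cube([1993, 2688, 194]);


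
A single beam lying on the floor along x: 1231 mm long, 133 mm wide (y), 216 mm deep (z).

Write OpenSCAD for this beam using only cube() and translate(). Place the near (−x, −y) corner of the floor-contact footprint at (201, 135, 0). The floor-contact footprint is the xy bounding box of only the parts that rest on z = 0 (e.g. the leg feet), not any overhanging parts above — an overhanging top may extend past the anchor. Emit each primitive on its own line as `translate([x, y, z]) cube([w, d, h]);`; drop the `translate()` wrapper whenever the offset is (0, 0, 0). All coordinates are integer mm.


translate([201, 135, 0]) cube([1231, 133, 216]);


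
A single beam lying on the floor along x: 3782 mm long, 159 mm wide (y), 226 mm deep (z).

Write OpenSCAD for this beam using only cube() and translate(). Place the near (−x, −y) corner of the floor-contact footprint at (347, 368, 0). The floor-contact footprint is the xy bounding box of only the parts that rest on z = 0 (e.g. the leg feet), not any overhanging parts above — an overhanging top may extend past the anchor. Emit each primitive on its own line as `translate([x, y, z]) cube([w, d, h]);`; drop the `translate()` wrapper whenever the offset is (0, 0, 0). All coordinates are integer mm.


translate([347, 368, 0]) cube([3782, 159, 226]);


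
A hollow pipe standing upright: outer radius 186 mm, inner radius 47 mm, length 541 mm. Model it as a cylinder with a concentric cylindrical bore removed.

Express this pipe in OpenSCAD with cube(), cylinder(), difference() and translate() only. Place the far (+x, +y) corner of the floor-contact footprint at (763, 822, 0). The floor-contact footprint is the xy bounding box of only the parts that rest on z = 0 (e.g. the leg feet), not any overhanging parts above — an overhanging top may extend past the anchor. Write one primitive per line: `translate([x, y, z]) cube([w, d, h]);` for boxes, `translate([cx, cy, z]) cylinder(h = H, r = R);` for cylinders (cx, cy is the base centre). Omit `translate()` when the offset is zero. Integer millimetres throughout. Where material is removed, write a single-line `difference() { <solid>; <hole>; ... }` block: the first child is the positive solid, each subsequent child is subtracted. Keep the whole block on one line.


difference() { translate([577, 636, 0]) cylinder(h = 541, r = 186); translate([577, 636, 0]) cylinder(h = 541, r = 47); }


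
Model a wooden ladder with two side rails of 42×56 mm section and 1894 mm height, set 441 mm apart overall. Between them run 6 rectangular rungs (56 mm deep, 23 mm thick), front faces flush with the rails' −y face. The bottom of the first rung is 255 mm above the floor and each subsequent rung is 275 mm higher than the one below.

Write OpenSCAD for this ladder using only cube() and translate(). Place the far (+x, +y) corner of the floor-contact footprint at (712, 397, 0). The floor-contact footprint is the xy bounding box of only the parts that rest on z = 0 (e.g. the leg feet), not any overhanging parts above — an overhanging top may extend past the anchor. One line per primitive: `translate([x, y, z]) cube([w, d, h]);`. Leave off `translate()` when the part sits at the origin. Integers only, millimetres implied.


translate([271, 341, 0]) cube([42, 56, 1894]);
translate([670, 341, 0]) cube([42, 56, 1894]);
translate([313, 341, 255]) cube([357, 56, 23]);
translate([313, 341, 530]) cube([357, 56, 23]);
translate([313, 341, 805]) cube([357, 56, 23]);
translate([313, 341, 1080]) cube([357, 56, 23]);
translate([313, 341, 1355]) cube([357, 56, 23]);
translate([313, 341, 1630]) cube([357, 56, 23]);


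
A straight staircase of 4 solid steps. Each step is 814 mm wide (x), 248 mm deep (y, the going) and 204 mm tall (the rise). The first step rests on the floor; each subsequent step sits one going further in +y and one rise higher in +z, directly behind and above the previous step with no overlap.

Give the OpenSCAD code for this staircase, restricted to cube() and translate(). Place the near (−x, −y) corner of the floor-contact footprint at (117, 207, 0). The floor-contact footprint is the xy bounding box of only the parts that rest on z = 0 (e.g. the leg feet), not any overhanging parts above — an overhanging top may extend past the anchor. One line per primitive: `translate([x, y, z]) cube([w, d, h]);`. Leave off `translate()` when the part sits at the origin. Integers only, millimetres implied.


translate([117, 207, 0]) cube([814, 248, 204]);
translate([117, 455, 204]) cube([814, 248, 204]);
translate([117, 703, 408]) cube([814, 248, 204]);
translate([117, 951, 612]) cube([814, 248, 204]);


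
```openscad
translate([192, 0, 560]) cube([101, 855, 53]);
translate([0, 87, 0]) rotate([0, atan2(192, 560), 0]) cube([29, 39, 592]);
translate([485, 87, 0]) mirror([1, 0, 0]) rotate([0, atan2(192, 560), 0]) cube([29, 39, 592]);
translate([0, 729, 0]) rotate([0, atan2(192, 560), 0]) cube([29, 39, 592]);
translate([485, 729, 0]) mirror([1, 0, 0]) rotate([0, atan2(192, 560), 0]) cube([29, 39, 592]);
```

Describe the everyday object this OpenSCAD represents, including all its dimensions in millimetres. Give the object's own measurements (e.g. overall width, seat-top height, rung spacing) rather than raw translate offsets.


A sawhorse. A 101×855×53 mm beam (x, y, z) sits on two A-frame leg pairs. Each pair is two raked legs of 29×39 mm section (39 mm along y) splaying symmetrically in x. Each leg rises 560 mm vertically over 192 mm of horizontal reach and is 592 mm long along its own axis. Every leg's outer bottom edge rests on the floor and its outer top edge meets a bottom edge of the beam — the left legs (tilting toward +x) meet the beam's −x bottom edge, the right legs (their mirror images, tilting toward −x) meet its +x bottom edge — so the leg tops tuck under the beam, the beam's underside is 560 mm above the floor, and the feet are 485 mm apart outside-to-outside with the beam centred between them. The two leg pairs are set in 87 mm from either end of the beam.
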